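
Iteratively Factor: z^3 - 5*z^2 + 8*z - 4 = (z - 1)*(z^2 - 4*z + 4) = (z - 2)*(z - 1)*(z - 2)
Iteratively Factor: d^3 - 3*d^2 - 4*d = (d - 4)*(d^2 + d) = (d - 4)*(d + 1)*(d)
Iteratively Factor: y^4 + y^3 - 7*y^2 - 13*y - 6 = (y + 1)*(y^3 - 7*y - 6) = (y - 3)*(y + 1)*(y^2 + 3*y + 2) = (y - 3)*(y + 1)*(y + 2)*(y + 1)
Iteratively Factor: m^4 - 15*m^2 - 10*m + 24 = (m - 4)*(m^3 + 4*m^2 + m - 6) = (m - 4)*(m + 3)*(m^2 + m - 2) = (m - 4)*(m + 2)*(m + 3)*(m - 1)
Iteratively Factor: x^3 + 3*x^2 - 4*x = (x)*(x^2 + 3*x - 4) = x*(x - 1)*(x + 4)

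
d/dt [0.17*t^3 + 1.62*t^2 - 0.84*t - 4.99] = 0.51*t^2 + 3.24*t - 0.84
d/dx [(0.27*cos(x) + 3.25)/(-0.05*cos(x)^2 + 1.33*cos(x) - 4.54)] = (-0.0135*cos(x)^2 - 0.325*cos(x) + 5.5483)*sin(x)/(0.0025*cos(x)^4 - 0.133*cos(x)^3 + 2.2229*cos(x)^2 - 12.0764*cos(x) + 20.6116)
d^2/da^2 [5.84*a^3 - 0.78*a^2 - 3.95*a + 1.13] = 35.04*a - 1.56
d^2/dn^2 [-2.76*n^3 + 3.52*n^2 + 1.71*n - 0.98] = 7.04 - 16.56*n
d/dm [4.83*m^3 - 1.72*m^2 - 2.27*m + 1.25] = 14.49*m^2 - 3.44*m - 2.27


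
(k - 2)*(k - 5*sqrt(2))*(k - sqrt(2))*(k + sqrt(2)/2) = k^4 - 11*sqrt(2)*k^3/2 - 2*k^3 + 4*k^2 + 11*sqrt(2)*k^2 - 8*k + 5*sqrt(2)*k - 10*sqrt(2)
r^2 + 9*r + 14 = (r + 2)*(r + 7)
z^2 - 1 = (z - 1)*(z + 1)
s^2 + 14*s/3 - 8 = (s - 4/3)*(s + 6)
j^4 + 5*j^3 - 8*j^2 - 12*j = j*(j - 2)*(j + 1)*(j + 6)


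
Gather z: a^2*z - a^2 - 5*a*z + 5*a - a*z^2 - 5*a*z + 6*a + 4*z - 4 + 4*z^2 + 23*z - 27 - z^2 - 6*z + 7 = -a^2 + 11*a + z^2*(3 - a) + z*(a^2 - 10*a + 21) - 24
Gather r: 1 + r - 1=r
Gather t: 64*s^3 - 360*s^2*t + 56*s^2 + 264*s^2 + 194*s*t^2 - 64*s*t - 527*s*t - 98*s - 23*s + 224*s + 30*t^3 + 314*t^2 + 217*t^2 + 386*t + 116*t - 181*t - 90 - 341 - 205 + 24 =64*s^3 + 320*s^2 + 103*s + 30*t^3 + t^2*(194*s + 531) + t*(-360*s^2 - 591*s + 321) - 612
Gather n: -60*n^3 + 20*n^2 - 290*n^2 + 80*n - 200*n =-60*n^3 - 270*n^2 - 120*n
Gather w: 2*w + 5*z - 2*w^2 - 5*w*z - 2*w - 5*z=-2*w^2 - 5*w*z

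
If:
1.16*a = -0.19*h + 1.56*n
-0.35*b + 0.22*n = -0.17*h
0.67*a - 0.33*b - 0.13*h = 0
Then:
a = 1.06082716072187*n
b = 1.4707501339195*n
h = 1.73389733454015*n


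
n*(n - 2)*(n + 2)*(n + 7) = n^4 + 7*n^3 - 4*n^2 - 28*n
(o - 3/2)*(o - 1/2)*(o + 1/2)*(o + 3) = o^4 + 3*o^3/2 - 19*o^2/4 - 3*o/8 + 9/8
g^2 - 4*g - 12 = (g - 6)*(g + 2)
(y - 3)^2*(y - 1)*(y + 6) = y^4 - y^3 - 27*y^2 + 81*y - 54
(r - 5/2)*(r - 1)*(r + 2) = r^3 - 3*r^2/2 - 9*r/2 + 5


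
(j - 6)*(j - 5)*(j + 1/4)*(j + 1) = j^4 - 39*j^3/4 + 33*j^2/2 + 139*j/4 + 15/2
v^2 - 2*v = v*(v - 2)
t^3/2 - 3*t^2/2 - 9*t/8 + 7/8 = (t/2 + 1/2)*(t - 7/2)*(t - 1/2)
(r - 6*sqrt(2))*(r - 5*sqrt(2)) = r^2 - 11*sqrt(2)*r + 60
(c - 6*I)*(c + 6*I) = c^2 + 36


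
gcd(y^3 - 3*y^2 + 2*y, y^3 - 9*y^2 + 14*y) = y^2 - 2*y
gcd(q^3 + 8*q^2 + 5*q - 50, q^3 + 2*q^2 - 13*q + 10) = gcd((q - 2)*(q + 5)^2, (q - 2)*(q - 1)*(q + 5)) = q^2 + 3*q - 10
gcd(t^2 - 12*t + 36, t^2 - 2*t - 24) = t - 6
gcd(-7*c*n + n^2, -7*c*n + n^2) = 7*c*n - n^2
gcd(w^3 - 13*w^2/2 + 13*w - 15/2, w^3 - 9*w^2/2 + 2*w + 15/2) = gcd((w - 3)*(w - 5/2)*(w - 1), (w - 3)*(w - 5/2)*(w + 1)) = w^2 - 11*w/2 + 15/2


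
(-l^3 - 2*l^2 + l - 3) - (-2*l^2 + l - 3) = -l^3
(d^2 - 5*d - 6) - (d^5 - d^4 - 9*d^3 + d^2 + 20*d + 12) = -d^5 + d^4 + 9*d^3 - 25*d - 18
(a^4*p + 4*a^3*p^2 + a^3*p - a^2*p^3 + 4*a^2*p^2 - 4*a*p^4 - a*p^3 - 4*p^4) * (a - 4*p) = a^5*p + a^4*p - 17*a^3*p^3 - 17*a^2*p^3 + 16*a*p^5 + 16*p^5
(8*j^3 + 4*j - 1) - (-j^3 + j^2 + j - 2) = 9*j^3 - j^2 + 3*j + 1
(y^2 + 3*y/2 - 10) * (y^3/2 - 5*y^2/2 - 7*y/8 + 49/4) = y^5/2 - 7*y^4/4 - 77*y^3/8 + 575*y^2/16 + 217*y/8 - 245/2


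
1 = 1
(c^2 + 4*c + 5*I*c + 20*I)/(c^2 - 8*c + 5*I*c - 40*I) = (c + 4)/(c - 8)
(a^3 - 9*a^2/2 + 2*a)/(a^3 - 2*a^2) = (a^2 - 9*a/2 + 2)/(a*(a - 2))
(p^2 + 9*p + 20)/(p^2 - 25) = (p + 4)/(p - 5)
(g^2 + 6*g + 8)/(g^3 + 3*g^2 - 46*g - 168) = (g + 2)/(g^2 - g - 42)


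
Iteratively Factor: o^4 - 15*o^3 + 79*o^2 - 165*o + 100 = (o - 1)*(o^3 - 14*o^2 + 65*o - 100) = (o - 4)*(o - 1)*(o^2 - 10*o + 25) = (o - 5)*(o - 4)*(o - 1)*(o - 5)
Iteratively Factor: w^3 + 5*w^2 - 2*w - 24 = (w - 2)*(w^2 + 7*w + 12) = (w - 2)*(w + 3)*(w + 4)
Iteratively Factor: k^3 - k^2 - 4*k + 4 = (k + 2)*(k^2 - 3*k + 2) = (k - 1)*(k + 2)*(k - 2)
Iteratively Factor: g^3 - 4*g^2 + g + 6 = (g + 1)*(g^2 - 5*g + 6) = (g - 2)*(g + 1)*(g - 3)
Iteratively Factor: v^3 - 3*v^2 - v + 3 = (v + 1)*(v^2 - 4*v + 3) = (v - 3)*(v + 1)*(v - 1)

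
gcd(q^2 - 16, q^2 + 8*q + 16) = q + 4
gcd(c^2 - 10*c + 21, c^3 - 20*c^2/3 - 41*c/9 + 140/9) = c - 7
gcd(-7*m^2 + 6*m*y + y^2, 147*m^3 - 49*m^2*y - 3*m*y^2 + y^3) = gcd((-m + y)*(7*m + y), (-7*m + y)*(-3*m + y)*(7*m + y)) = 7*m + y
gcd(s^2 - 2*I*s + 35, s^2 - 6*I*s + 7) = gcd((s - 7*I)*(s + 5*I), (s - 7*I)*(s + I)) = s - 7*I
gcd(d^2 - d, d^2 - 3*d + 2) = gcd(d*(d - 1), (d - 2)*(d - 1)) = d - 1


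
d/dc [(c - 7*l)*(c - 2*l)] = 2*c - 9*l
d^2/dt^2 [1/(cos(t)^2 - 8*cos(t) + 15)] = 2*(-2*sin(t)^4 + 3*sin(t)^2 - 75*cos(t) + 3*cos(3*t) + 48)/((cos(t) - 5)^3*(cos(t) - 3)^3)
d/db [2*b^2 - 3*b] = 4*b - 3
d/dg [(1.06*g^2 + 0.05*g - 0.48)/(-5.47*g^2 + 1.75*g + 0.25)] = (2.1285*g^2 - 4.7212*g + 0.8525)/(29.9209*g^4 - 19.145*g^3 + 0.3275*g^2 + 0.875*g + 0.0625)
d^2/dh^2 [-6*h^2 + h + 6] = -12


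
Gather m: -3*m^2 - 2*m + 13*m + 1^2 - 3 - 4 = -3*m^2 + 11*m - 6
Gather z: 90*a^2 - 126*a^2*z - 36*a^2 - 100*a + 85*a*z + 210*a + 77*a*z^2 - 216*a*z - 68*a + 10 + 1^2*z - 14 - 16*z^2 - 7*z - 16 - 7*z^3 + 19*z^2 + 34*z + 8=54*a^2 + 42*a - 7*z^3 + z^2*(77*a + 3) + z*(-126*a^2 - 131*a + 28) - 12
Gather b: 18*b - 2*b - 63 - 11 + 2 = 16*b - 72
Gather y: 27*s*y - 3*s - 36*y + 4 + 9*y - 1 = -3*s + y*(27*s - 27) + 3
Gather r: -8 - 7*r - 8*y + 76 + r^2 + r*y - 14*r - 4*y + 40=r^2 + r*(y - 21) - 12*y + 108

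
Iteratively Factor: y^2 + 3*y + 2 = (y + 1)*(y + 2)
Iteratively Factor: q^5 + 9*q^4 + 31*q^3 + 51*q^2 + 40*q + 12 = (q + 2)*(q^4 + 7*q^3 + 17*q^2 + 17*q + 6) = (q + 1)*(q + 2)*(q^3 + 6*q^2 + 11*q + 6) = (q + 1)^2*(q + 2)*(q^2 + 5*q + 6) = (q + 1)^2*(q + 2)*(q + 3)*(q + 2)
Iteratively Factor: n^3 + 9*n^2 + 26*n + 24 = (n + 2)*(n^2 + 7*n + 12) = (n + 2)*(n + 3)*(n + 4)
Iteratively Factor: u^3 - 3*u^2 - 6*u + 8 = (u - 4)*(u^2 + u - 2) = (u - 4)*(u - 1)*(u + 2)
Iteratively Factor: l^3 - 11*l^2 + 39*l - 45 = (l - 5)*(l^2 - 6*l + 9) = (l - 5)*(l - 3)*(l - 3)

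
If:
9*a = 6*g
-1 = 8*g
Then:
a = -1/12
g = -1/8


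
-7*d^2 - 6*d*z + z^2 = (-7*d + z)*(d + z)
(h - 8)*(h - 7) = h^2 - 15*h + 56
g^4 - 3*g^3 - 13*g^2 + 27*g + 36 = (g - 4)*(g - 3)*(g + 1)*(g + 3)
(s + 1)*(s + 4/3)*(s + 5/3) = s^3 + 4*s^2 + 47*s/9 + 20/9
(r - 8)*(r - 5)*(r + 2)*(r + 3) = r^4 - 8*r^3 - 19*r^2 + 122*r + 240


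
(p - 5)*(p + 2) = p^2 - 3*p - 10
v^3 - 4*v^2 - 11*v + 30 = (v - 5)*(v - 2)*(v + 3)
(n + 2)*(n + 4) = n^2 + 6*n + 8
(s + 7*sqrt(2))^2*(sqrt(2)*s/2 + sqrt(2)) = sqrt(2)*s^3/2 + sqrt(2)*s^2 + 14*s^2 + 28*s + 49*sqrt(2)*s + 98*sqrt(2)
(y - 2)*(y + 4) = y^2 + 2*y - 8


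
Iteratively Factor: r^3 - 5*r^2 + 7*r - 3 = (r - 3)*(r^2 - 2*r + 1) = (r - 3)*(r - 1)*(r - 1)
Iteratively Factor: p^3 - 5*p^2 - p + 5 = (p + 1)*(p^2 - 6*p + 5) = (p - 1)*(p + 1)*(p - 5)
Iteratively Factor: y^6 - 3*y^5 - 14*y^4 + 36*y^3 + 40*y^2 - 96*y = (y - 4)*(y^5 + y^4 - 10*y^3 - 4*y^2 + 24*y) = (y - 4)*(y + 3)*(y^4 - 2*y^3 - 4*y^2 + 8*y) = y*(y - 4)*(y + 3)*(y^3 - 2*y^2 - 4*y + 8) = y*(y - 4)*(y + 2)*(y + 3)*(y^2 - 4*y + 4) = y*(y - 4)*(y - 2)*(y + 2)*(y + 3)*(y - 2)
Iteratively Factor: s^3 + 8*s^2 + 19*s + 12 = (s + 3)*(s^2 + 5*s + 4) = (s + 3)*(s + 4)*(s + 1)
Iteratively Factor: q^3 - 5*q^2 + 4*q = (q - 4)*(q^2 - q) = (q - 4)*(q - 1)*(q)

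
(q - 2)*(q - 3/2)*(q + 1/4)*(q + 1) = q^4 - 9*q^3/4 - 9*q^2/8 + 23*q/8 + 3/4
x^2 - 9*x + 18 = (x - 6)*(x - 3)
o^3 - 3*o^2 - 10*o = o*(o - 5)*(o + 2)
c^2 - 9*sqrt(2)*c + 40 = (c - 5*sqrt(2))*(c - 4*sqrt(2))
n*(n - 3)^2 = n^3 - 6*n^2 + 9*n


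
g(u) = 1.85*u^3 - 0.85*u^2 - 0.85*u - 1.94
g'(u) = 5.55*u^2 - 1.7*u - 0.85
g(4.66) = 162.85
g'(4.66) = 111.75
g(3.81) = 84.80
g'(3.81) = 73.24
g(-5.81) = -388.52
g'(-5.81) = 196.37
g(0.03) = -1.97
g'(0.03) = -0.90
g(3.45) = 60.98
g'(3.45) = 59.34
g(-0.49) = -1.95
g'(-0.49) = 1.32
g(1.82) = 4.85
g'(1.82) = 14.44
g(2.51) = 19.83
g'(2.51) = 29.85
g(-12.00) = -3310.94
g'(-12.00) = 818.75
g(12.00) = 3062.26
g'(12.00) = 777.95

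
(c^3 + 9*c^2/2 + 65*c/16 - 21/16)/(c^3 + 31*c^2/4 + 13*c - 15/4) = (c + 7/4)/(c + 5)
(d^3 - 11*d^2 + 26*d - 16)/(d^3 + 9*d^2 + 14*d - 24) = (d^2 - 10*d + 16)/(d^2 + 10*d + 24)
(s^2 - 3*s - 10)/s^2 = 1 - 3/s - 10/s^2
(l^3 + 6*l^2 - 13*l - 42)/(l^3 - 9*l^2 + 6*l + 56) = (l^2 + 4*l - 21)/(l^2 - 11*l + 28)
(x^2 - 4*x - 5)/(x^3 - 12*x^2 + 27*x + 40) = 1/(x - 8)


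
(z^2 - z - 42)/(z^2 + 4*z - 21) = (z^2 - z - 42)/(z^2 + 4*z - 21)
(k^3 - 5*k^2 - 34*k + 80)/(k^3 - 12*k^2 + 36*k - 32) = (k + 5)/(k - 2)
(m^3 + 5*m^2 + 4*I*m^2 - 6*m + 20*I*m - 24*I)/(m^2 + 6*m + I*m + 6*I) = (m^2 + m*(-1 + 4*I) - 4*I)/(m + I)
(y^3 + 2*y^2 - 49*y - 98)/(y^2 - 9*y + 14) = (y^2 + 9*y + 14)/(y - 2)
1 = 1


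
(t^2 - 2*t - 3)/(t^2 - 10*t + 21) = (t + 1)/(t - 7)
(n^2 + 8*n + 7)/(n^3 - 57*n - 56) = 1/(n - 8)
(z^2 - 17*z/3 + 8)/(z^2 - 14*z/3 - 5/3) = (-3*z^2 + 17*z - 24)/(-3*z^2 + 14*z + 5)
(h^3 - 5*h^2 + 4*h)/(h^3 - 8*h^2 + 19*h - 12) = h/(h - 3)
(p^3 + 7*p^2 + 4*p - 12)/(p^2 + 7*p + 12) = (p^3 + 7*p^2 + 4*p - 12)/(p^2 + 7*p + 12)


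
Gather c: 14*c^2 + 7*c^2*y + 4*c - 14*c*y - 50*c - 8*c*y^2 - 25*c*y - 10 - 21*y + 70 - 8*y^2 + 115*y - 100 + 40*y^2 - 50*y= c^2*(7*y + 14) + c*(-8*y^2 - 39*y - 46) + 32*y^2 + 44*y - 40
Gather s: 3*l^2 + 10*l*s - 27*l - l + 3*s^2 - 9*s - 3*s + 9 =3*l^2 - 28*l + 3*s^2 + s*(10*l - 12) + 9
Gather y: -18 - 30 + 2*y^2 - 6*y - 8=2*y^2 - 6*y - 56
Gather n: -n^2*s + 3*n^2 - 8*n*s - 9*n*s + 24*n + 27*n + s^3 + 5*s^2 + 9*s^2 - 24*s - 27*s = n^2*(3 - s) + n*(51 - 17*s) + s^3 + 14*s^2 - 51*s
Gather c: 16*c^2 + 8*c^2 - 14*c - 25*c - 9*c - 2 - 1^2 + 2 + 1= 24*c^2 - 48*c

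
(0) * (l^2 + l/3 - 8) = 0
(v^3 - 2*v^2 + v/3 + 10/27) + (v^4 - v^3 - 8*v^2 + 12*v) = v^4 - 10*v^2 + 37*v/3 + 10/27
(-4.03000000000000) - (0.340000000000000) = -4.37000000000000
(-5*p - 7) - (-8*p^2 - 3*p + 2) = 8*p^2 - 2*p - 9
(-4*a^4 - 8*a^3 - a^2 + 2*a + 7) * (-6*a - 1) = 24*a^5 + 52*a^4 + 14*a^3 - 11*a^2 - 44*a - 7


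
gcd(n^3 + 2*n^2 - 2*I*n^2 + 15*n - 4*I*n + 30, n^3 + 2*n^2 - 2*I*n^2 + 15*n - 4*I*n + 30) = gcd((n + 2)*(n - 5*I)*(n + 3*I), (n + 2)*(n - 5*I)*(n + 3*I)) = n^3 + n^2*(2 - 2*I) + n*(15 - 4*I) + 30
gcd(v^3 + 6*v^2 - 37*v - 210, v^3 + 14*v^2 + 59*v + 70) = v^2 + 12*v + 35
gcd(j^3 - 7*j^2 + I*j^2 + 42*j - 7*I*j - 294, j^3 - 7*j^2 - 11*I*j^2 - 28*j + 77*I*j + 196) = j - 7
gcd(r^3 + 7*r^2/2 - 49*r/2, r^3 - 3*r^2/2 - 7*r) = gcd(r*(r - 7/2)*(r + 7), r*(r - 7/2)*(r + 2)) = r^2 - 7*r/2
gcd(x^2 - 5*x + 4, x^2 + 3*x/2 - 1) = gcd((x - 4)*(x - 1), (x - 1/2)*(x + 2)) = 1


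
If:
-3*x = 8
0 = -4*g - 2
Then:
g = -1/2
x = -8/3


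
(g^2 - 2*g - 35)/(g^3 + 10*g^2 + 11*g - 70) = (g - 7)/(g^2 + 5*g - 14)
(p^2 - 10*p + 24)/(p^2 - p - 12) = (p - 6)/(p + 3)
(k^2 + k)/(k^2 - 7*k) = (k + 1)/(k - 7)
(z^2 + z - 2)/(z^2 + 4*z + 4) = (z - 1)/(z + 2)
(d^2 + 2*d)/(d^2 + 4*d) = (d + 2)/(d + 4)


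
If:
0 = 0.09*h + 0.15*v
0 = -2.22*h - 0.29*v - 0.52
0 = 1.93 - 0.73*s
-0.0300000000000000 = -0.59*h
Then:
No Solution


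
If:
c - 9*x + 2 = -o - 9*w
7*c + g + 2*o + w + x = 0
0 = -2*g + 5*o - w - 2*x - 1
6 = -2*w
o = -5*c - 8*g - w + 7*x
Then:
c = 746/361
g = -1108/361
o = -1000/361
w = -3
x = -1031/361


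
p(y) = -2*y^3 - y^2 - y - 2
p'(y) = -6*y^2 - 2*y - 1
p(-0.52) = -1.47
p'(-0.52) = -1.58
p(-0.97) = -0.15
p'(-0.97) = -4.71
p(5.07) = -293.42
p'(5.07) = -165.37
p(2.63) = -47.93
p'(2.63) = -47.76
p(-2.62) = 29.73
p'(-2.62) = -36.95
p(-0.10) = -1.91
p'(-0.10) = -0.86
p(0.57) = -3.27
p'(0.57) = -4.09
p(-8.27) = 1069.10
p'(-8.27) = -394.82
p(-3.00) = 46.00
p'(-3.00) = -49.00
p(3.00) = -68.00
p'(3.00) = -61.00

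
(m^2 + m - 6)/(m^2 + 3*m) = (m - 2)/m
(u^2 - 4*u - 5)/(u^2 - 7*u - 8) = (u - 5)/(u - 8)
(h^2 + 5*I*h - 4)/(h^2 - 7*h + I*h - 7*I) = (h + 4*I)/(h - 7)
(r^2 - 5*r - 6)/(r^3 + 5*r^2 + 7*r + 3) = (r - 6)/(r^2 + 4*r + 3)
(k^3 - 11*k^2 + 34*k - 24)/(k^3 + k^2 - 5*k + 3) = (k^2 - 10*k + 24)/(k^2 + 2*k - 3)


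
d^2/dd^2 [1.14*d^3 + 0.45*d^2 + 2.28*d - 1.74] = 6.84*d + 0.9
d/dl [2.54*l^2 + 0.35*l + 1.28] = 5.08*l + 0.35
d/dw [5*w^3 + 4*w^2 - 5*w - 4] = 15*w^2 + 8*w - 5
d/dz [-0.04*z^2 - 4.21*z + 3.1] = -0.08*z - 4.21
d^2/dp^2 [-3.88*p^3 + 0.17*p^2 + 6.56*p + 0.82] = 0.34 - 23.28*p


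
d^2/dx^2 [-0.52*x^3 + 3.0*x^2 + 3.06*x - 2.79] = 6.0 - 3.12*x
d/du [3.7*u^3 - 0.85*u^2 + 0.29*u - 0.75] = 11.1*u^2 - 1.7*u + 0.29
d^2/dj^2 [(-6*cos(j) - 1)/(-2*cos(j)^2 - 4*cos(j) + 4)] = 2*(-27*(1 - cos(2*j))^2*cos(j) + 4*(1 - cos(2*j))^2 + 19*cos(j) - 14*cos(2*j) - 57*cos(3*j) + 6*cos(5*j) + 90)/(4*cos(j) + cos(2*j) - 3)^3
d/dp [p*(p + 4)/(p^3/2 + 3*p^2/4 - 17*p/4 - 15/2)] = 4*(-2*p^4 - 16*p^3 - 29*p^2 - 60*p - 120)/(4*p^6 + 12*p^5 - 59*p^4 - 222*p^3 + 109*p^2 + 1020*p + 900)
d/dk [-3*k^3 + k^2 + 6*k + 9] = -9*k^2 + 2*k + 6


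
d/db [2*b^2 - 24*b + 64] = 4*b - 24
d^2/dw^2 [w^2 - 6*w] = 2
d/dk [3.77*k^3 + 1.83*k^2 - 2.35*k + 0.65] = 11.31*k^2 + 3.66*k - 2.35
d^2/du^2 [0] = 0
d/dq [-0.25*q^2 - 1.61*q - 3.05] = -0.5*q - 1.61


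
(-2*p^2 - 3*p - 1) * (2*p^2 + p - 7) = -4*p^4 - 8*p^3 + 9*p^2 + 20*p + 7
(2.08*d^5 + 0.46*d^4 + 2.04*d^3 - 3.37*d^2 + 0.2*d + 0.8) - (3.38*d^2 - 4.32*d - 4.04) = 2.08*d^5 + 0.46*d^4 + 2.04*d^3 - 6.75*d^2 + 4.52*d + 4.84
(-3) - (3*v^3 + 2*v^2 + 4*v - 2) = -3*v^3 - 2*v^2 - 4*v - 1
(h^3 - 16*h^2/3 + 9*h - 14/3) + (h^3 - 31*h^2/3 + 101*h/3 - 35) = 2*h^3 - 47*h^2/3 + 128*h/3 - 119/3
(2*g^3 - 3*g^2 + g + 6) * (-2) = -4*g^3 + 6*g^2 - 2*g - 12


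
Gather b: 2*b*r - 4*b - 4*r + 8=b*(2*r - 4) - 4*r + 8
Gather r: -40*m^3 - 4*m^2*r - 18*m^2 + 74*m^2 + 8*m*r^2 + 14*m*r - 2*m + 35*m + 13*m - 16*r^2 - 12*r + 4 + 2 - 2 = -40*m^3 + 56*m^2 + 46*m + r^2*(8*m - 16) + r*(-4*m^2 + 14*m - 12) + 4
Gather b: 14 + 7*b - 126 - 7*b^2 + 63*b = -7*b^2 + 70*b - 112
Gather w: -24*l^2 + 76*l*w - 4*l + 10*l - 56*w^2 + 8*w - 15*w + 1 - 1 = -24*l^2 + 6*l - 56*w^2 + w*(76*l - 7)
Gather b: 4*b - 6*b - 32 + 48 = 16 - 2*b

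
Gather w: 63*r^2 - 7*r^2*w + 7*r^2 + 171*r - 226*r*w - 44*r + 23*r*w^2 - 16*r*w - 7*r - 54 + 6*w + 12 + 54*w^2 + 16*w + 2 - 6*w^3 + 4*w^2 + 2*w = 70*r^2 + 120*r - 6*w^3 + w^2*(23*r + 58) + w*(-7*r^2 - 242*r + 24) - 40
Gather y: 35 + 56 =91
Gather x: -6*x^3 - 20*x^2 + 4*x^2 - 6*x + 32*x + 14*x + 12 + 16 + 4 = -6*x^3 - 16*x^2 + 40*x + 32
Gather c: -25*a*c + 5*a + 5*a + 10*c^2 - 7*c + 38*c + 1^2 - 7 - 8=10*a + 10*c^2 + c*(31 - 25*a) - 14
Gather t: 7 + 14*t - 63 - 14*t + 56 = 0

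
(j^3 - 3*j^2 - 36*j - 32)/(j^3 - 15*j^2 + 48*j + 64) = (j + 4)/(j - 8)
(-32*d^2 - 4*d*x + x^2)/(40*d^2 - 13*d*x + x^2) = (4*d + x)/(-5*d + x)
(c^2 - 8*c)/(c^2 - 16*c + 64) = c/(c - 8)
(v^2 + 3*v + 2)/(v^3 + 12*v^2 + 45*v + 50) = (v + 1)/(v^2 + 10*v + 25)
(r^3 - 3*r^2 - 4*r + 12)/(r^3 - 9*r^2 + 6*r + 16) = (r^2 - r - 6)/(r^2 - 7*r - 8)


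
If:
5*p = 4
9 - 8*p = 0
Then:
No Solution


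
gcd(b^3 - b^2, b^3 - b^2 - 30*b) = b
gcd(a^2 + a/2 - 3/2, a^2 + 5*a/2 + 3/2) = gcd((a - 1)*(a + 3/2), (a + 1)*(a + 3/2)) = a + 3/2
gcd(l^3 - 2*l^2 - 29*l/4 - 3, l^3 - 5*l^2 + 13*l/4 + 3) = l^2 - 7*l/2 - 2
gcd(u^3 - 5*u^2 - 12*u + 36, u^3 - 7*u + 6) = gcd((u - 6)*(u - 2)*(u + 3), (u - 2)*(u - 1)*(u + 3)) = u^2 + u - 6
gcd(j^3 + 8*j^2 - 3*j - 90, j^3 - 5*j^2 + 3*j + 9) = j - 3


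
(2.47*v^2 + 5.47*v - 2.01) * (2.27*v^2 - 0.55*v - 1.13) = 5.6069*v^4 + 11.0584*v^3 - 10.3623*v^2 - 5.0756*v + 2.2713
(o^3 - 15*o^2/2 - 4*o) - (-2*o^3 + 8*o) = 3*o^3 - 15*o^2/2 - 12*o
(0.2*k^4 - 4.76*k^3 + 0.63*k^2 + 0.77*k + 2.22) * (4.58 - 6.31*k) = -1.262*k^5 + 30.9516*k^4 - 25.7761*k^3 - 1.9733*k^2 - 10.4816*k + 10.1676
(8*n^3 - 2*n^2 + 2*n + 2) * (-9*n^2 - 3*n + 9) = -72*n^5 - 6*n^4 + 60*n^3 - 42*n^2 + 12*n + 18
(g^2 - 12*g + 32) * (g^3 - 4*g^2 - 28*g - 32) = g^5 - 16*g^4 + 52*g^3 + 176*g^2 - 512*g - 1024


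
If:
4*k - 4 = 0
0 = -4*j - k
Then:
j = -1/4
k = 1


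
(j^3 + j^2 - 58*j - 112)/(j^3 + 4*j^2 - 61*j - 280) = (j + 2)/(j + 5)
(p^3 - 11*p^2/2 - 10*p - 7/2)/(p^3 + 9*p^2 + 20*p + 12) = (2*p^2 - 13*p - 7)/(2*(p^2 + 8*p + 12))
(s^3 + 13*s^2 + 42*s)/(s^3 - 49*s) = (s + 6)/(s - 7)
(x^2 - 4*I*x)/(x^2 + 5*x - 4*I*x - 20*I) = x/(x + 5)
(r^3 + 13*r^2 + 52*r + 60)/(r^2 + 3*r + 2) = (r^2 + 11*r + 30)/(r + 1)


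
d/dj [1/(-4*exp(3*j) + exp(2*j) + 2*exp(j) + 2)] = 2*(6*exp(2*j) - exp(j) - 1)*exp(j)/(-4*exp(3*j) + exp(2*j) + 2*exp(j) + 2)^2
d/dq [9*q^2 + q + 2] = 18*q + 1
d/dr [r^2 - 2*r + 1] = 2*r - 2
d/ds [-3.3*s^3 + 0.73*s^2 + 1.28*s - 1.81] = -9.9*s^2 + 1.46*s + 1.28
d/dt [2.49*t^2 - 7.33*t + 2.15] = 4.98*t - 7.33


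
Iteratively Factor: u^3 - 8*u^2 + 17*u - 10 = (u - 2)*(u^2 - 6*u + 5) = (u - 5)*(u - 2)*(u - 1)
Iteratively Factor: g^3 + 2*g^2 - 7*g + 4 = (g - 1)*(g^2 + 3*g - 4) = (g - 1)^2*(g + 4)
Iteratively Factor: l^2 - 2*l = (l)*(l - 2)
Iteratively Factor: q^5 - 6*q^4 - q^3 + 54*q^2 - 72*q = (q + 3)*(q^4 - 9*q^3 + 26*q^2 - 24*q) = (q - 2)*(q + 3)*(q^3 - 7*q^2 + 12*q) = (q - 4)*(q - 2)*(q + 3)*(q^2 - 3*q) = q*(q - 4)*(q - 2)*(q + 3)*(q - 3)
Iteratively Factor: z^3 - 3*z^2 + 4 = (z + 1)*(z^2 - 4*z + 4) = (z - 2)*(z + 1)*(z - 2)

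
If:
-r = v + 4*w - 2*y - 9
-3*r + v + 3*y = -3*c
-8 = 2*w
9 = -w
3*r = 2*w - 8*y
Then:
No Solution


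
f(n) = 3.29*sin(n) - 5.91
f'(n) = 3.29*cos(n)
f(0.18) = -5.32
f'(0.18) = 3.24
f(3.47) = -6.97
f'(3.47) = -3.11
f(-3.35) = -5.23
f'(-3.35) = -3.22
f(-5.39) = -3.35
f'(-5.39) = 2.06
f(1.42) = -2.66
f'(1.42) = 0.49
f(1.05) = -3.06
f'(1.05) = 1.64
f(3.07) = -5.67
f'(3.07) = -3.28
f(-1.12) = -8.87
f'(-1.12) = 1.43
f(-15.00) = -8.05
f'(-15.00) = -2.50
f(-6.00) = -4.99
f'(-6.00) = 3.16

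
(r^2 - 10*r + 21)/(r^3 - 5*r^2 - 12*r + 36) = (r^2 - 10*r + 21)/(r^3 - 5*r^2 - 12*r + 36)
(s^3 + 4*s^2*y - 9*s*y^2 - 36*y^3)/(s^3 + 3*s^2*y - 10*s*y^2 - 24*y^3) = (s + 3*y)/(s + 2*y)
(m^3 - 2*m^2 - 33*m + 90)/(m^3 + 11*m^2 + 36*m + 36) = (m^2 - 8*m + 15)/(m^2 + 5*m + 6)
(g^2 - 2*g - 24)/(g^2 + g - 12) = (g - 6)/(g - 3)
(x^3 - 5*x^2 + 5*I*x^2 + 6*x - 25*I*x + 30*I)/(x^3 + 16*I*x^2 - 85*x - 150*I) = (x^2 - 5*x + 6)/(x^2 + 11*I*x - 30)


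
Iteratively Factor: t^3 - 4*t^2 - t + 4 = (t - 1)*(t^2 - 3*t - 4) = (t - 4)*(t - 1)*(t + 1)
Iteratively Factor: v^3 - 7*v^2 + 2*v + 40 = (v + 2)*(v^2 - 9*v + 20) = (v - 4)*(v + 2)*(v - 5)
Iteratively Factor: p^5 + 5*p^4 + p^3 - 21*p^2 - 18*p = (p)*(p^4 + 5*p^3 + p^2 - 21*p - 18) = p*(p + 3)*(p^3 + 2*p^2 - 5*p - 6) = p*(p - 2)*(p + 3)*(p^2 + 4*p + 3) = p*(p - 2)*(p + 3)^2*(p + 1)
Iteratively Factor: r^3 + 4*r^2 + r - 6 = (r + 2)*(r^2 + 2*r - 3) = (r - 1)*(r + 2)*(r + 3)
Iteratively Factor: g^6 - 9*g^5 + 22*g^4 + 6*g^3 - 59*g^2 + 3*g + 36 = (g - 4)*(g^5 - 5*g^4 + 2*g^3 + 14*g^2 - 3*g - 9) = (g - 4)*(g + 1)*(g^4 - 6*g^3 + 8*g^2 + 6*g - 9) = (g - 4)*(g - 3)*(g + 1)*(g^3 - 3*g^2 - g + 3) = (g - 4)*(g - 3)*(g + 1)^2*(g^2 - 4*g + 3) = (g - 4)*(g - 3)^2*(g + 1)^2*(g - 1)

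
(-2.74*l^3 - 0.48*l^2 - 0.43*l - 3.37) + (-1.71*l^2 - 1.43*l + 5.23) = -2.74*l^3 - 2.19*l^2 - 1.86*l + 1.86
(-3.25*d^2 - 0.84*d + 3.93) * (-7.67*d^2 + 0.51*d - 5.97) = 24.9275*d^4 + 4.7853*d^3 - 11.169*d^2 + 7.0191*d - 23.4621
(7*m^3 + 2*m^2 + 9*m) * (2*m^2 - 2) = 14*m^5 + 4*m^4 + 4*m^3 - 4*m^2 - 18*m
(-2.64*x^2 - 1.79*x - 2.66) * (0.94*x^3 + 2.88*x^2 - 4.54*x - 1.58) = -2.4816*x^5 - 9.2858*x^4 + 4.33*x^3 + 4.637*x^2 + 14.9046*x + 4.2028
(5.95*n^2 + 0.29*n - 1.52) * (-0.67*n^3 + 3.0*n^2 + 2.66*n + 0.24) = -3.9865*n^5 + 17.6557*n^4 + 17.7154*n^3 - 2.3606*n^2 - 3.9736*n - 0.3648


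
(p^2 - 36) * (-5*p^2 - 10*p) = -5*p^4 - 10*p^3 + 180*p^2 + 360*p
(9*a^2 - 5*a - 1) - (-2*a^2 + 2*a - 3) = 11*a^2 - 7*a + 2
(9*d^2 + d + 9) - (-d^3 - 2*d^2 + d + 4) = d^3 + 11*d^2 + 5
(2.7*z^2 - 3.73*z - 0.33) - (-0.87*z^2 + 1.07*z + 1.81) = 3.57*z^2 - 4.8*z - 2.14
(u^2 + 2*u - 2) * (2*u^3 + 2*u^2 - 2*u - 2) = 2*u^5 + 6*u^4 - 2*u^3 - 10*u^2 + 4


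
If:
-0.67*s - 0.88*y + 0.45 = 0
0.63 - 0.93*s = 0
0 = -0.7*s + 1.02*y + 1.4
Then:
No Solution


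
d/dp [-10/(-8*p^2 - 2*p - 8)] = 5*(-8*p - 1)/(4*p^2 + p + 4)^2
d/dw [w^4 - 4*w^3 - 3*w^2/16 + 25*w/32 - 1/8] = 4*w^3 - 12*w^2 - 3*w/8 + 25/32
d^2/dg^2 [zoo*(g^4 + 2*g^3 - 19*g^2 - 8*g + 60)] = zoo*(g^2 + g + 1)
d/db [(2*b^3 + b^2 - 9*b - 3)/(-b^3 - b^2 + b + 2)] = (-b^4 - 14*b^3 - 5*b^2 - 2*b - 15)/(b^6 + 2*b^5 - b^4 - 6*b^3 - 3*b^2 + 4*b + 4)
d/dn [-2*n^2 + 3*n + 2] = 3 - 4*n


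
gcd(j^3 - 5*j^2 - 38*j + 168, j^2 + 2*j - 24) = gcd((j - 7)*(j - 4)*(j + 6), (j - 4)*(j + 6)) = j^2 + 2*j - 24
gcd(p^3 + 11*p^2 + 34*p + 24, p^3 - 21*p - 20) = p^2 + 5*p + 4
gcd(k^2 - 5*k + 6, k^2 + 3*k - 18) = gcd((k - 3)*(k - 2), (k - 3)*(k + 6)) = k - 3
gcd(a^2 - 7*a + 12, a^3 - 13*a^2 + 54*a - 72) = a^2 - 7*a + 12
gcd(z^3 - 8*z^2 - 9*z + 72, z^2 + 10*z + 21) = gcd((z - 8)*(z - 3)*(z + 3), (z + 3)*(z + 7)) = z + 3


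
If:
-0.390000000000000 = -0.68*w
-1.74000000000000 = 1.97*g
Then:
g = -0.88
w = 0.57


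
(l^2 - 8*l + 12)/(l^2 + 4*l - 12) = (l - 6)/(l + 6)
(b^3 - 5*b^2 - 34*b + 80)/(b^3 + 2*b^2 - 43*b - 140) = (b^2 - 10*b + 16)/(b^2 - 3*b - 28)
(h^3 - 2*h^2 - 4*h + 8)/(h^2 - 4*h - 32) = (-h^3 + 2*h^2 + 4*h - 8)/(-h^2 + 4*h + 32)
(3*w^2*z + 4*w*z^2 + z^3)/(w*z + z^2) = 3*w + z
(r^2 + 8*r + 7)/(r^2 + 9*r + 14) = (r + 1)/(r + 2)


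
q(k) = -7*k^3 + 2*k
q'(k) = 2 - 21*k^2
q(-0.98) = 4.63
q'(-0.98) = -18.17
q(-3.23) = 229.43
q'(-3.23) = -217.09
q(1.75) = -34.02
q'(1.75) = -62.31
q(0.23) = 0.37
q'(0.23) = 0.89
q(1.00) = -5.00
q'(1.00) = -19.00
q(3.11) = -204.34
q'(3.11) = -201.11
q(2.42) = -94.37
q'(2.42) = -120.98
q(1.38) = -15.64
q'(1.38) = -37.99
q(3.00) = -183.00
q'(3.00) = -187.00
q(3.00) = -183.00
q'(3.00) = -187.00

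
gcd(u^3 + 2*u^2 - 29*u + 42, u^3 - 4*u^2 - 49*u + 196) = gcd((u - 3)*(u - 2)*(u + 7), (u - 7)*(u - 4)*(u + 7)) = u + 7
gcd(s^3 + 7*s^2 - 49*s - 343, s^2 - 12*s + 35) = s - 7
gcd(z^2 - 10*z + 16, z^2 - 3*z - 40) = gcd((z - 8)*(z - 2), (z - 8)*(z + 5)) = z - 8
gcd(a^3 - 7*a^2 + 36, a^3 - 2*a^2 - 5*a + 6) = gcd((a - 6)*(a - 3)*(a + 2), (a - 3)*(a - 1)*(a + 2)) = a^2 - a - 6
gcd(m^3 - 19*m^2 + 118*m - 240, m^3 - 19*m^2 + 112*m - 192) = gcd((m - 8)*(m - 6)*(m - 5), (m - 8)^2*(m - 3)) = m - 8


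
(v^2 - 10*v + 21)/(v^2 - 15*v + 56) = (v - 3)/(v - 8)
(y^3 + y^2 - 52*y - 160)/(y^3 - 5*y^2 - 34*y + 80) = (y + 4)/(y - 2)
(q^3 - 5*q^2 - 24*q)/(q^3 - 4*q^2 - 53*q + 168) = q*(q + 3)/(q^2 + 4*q - 21)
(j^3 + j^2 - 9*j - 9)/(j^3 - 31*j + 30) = (j^3 + j^2 - 9*j - 9)/(j^3 - 31*j + 30)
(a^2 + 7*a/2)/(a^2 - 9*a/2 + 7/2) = a*(2*a + 7)/(2*a^2 - 9*a + 7)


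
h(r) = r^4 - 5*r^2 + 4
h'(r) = 4*r^3 - 10*r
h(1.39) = -1.93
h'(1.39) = -3.16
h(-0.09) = 3.96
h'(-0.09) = 0.90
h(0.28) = 3.61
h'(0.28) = -2.71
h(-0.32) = 3.50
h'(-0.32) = 3.07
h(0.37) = 3.33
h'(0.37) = -3.50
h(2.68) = 19.67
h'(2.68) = 50.20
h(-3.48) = 90.11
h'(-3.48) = -133.78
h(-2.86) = 30.01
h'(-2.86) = -64.97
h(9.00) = 6160.00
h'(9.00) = 2826.00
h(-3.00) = 40.00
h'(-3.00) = -78.00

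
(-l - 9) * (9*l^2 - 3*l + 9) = -9*l^3 - 78*l^2 + 18*l - 81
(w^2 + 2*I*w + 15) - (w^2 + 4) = 2*I*w + 11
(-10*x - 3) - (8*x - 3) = -18*x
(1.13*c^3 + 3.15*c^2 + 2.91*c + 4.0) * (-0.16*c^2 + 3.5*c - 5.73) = -0.1808*c^5 + 3.451*c^4 + 4.0845*c^3 - 8.5045*c^2 - 2.6743*c - 22.92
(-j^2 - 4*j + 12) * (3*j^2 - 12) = -3*j^4 - 12*j^3 + 48*j^2 + 48*j - 144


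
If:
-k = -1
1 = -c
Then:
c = -1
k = 1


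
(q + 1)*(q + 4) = q^2 + 5*q + 4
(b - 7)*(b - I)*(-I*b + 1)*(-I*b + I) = -b^4 + 8*b^3 - 8*b^2 + 8*b - 7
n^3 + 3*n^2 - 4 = (n - 1)*(n + 2)^2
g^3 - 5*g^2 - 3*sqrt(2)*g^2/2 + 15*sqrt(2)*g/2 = g*(g - 5)*(g - 3*sqrt(2)/2)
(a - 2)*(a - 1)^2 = a^3 - 4*a^2 + 5*a - 2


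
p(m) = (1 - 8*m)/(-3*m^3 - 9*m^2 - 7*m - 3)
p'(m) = (1 - 8*m)*(9*m^2 + 18*m + 7)/(-3*m^3 - 9*m^2 - 7*m - 3)^2 - 8/(-3*m^3 - 9*m^2 - 7*m - 3)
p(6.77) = 0.04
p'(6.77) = -0.01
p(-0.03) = -0.44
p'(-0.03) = 3.88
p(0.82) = 0.34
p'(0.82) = -0.09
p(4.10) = 0.08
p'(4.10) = -0.03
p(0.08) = -0.10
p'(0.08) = 2.44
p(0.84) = 0.34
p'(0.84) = -0.09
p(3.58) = 0.10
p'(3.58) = -0.04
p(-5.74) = 0.15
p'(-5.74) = 0.07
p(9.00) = 0.02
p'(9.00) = 0.00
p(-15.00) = 0.01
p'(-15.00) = 0.00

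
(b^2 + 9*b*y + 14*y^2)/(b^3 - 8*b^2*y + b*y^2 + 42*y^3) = (b + 7*y)/(b^2 - 10*b*y + 21*y^2)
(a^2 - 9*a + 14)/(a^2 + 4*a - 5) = (a^2 - 9*a + 14)/(a^2 + 4*a - 5)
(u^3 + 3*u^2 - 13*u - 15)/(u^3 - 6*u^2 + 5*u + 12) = (u + 5)/(u - 4)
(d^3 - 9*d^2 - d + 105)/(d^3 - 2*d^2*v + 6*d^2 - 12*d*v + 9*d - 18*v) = (-d^2 + 12*d - 35)/(-d^2 + 2*d*v - 3*d + 6*v)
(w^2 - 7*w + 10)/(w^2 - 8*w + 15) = (w - 2)/(w - 3)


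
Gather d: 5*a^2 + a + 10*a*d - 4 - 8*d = 5*a^2 + a + d*(10*a - 8) - 4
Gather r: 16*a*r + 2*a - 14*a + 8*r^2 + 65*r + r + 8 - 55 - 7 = -12*a + 8*r^2 + r*(16*a + 66) - 54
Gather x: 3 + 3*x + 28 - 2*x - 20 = x + 11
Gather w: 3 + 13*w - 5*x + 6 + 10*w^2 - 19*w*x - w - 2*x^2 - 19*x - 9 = 10*w^2 + w*(12 - 19*x) - 2*x^2 - 24*x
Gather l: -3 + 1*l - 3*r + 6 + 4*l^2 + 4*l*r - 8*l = 4*l^2 + l*(4*r - 7) - 3*r + 3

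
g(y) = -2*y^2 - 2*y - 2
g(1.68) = -11.00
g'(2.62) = -12.48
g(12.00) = -314.00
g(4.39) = -49.32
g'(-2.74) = 8.96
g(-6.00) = -62.00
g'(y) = -4*y - 2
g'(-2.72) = 8.88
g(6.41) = -97.00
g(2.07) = -14.71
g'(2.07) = -10.28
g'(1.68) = -8.72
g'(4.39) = -19.56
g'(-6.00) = 22.00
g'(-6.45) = 23.80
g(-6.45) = -72.30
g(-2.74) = -11.54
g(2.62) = -20.97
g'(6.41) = -27.64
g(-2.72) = -11.36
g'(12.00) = -50.00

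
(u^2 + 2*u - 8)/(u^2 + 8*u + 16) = (u - 2)/(u + 4)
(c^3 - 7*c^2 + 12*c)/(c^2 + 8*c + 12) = c*(c^2 - 7*c + 12)/(c^2 + 8*c + 12)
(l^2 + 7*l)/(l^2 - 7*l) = (l + 7)/(l - 7)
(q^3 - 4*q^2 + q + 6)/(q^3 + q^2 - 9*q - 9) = (q - 2)/(q + 3)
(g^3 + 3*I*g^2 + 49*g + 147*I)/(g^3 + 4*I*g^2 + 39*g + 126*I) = (g - 7*I)/(g - 6*I)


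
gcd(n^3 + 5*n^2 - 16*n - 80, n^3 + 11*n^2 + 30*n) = n + 5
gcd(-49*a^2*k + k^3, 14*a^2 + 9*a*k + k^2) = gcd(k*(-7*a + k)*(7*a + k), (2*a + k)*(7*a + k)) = 7*a + k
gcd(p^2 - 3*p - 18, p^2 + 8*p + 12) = 1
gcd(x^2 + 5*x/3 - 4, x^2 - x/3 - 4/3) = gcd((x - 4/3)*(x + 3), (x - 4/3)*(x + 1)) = x - 4/3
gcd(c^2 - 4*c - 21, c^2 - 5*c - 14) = c - 7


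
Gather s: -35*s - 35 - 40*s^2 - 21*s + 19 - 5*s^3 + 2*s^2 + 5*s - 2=-5*s^3 - 38*s^2 - 51*s - 18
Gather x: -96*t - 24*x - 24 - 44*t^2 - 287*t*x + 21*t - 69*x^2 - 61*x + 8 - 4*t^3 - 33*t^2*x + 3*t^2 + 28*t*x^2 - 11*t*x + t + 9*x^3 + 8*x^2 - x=-4*t^3 - 41*t^2 - 74*t + 9*x^3 + x^2*(28*t - 61) + x*(-33*t^2 - 298*t - 86) - 16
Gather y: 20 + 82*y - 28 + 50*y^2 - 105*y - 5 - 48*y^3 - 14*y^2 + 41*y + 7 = -48*y^3 + 36*y^2 + 18*y - 6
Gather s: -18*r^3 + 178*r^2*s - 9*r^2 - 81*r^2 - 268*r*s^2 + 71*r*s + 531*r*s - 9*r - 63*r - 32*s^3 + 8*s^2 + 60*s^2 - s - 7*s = -18*r^3 - 90*r^2 - 72*r - 32*s^3 + s^2*(68 - 268*r) + s*(178*r^2 + 602*r - 8)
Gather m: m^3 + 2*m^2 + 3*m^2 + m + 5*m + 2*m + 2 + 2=m^3 + 5*m^2 + 8*m + 4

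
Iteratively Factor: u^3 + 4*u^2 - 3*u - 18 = (u - 2)*(u^2 + 6*u + 9) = (u - 2)*(u + 3)*(u + 3)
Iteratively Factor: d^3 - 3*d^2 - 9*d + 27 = (d - 3)*(d^2 - 9) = (d - 3)^2*(d + 3)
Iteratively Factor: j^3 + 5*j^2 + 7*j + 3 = (j + 3)*(j^2 + 2*j + 1) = (j + 1)*(j + 3)*(j + 1)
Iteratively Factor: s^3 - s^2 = (s - 1)*(s^2) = s*(s - 1)*(s)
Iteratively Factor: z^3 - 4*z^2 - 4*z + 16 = (z - 4)*(z^2 - 4) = (z - 4)*(z - 2)*(z + 2)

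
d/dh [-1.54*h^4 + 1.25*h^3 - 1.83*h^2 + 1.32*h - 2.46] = -6.16*h^3 + 3.75*h^2 - 3.66*h + 1.32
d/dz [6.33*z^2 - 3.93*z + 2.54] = 12.66*z - 3.93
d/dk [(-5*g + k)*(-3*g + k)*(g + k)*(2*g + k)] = 29*g^3 - 14*g^2*k - 15*g*k^2 + 4*k^3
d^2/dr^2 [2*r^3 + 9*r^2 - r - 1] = 12*r + 18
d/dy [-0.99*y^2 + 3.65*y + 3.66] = 3.65 - 1.98*y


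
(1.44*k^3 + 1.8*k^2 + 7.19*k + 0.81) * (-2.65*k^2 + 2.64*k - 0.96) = -3.816*k^5 - 0.968399999999999*k^4 - 15.6839*k^3 + 15.1071*k^2 - 4.764*k - 0.7776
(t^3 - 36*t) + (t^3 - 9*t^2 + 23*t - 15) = 2*t^3 - 9*t^2 - 13*t - 15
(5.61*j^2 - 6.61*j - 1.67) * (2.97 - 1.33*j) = -7.4613*j^3 + 25.453*j^2 - 17.4106*j - 4.9599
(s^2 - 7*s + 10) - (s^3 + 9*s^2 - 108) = -s^3 - 8*s^2 - 7*s + 118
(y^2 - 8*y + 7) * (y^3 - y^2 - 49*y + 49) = y^5 - 9*y^4 - 34*y^3 + 434*y^2 - 735*y + 343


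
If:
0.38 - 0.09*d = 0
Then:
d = 4.22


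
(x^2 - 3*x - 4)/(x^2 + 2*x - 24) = (x + 1)/(x + 6)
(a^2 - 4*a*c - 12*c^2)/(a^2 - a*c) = (a^2 - 4*a*c - 12*c^2)/(a*(a - c))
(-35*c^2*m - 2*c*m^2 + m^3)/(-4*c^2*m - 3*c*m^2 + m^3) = (35*c^2 + 2*c*m - m^2)/(4*c^2 + 3*c*m - m^2)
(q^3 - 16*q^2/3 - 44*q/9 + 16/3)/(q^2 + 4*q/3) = q - 20/3 + 4/q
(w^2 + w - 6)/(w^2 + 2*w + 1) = (w^2 + w - 6)/(w^2 + 2*w + 1)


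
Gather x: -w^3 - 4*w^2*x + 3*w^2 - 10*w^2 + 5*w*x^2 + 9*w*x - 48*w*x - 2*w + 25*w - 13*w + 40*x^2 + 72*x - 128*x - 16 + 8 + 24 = -w^3 - 7*w^2 + 10*w + x^2*(5*w + 40) + x*(-4*w^2 - 39*w - 56) + 16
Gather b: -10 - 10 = -20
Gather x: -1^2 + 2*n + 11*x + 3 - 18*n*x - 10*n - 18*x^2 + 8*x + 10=-8*n - 18*x^2 + x*(19 - 18*n) + 12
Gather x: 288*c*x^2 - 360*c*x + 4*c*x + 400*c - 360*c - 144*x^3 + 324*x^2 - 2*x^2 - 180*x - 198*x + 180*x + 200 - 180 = 40*c - 144*x^3 + x^2*(288*c + 322) + x*(-356*c - 198) + 20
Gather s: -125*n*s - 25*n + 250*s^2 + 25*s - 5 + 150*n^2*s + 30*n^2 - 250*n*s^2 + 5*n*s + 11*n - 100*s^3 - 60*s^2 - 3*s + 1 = 30*n^2 - 14*n - 100*s^3 + s^2*(190 - 250*n) + s*(150*n^2 - 120*n + 22) - 4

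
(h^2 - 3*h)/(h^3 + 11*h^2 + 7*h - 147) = h/(h^2 + 14*h + 49)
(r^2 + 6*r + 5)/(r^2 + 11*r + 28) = (r^2 + 6*r + 5)/(r^2 + 11*r + 28)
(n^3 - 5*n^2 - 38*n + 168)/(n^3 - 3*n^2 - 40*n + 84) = (n - 4)/(n - 2)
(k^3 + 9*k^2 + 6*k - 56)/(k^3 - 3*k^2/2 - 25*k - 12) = 2*(k^2 + 5*k - 14)/(2*k^2 - 11*k - 6)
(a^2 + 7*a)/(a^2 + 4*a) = (a + 7)/(a + 4)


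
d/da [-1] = 0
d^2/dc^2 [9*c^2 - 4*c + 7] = 18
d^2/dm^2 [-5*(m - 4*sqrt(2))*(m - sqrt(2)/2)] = -10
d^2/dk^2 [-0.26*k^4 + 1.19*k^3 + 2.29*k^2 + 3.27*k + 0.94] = -3.12*k^2 + 7.14*k + 4.58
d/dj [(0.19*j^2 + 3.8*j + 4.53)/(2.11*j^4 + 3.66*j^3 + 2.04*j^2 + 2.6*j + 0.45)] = (-0.8018*j^5 - 24.7494*j^4 - 66.0492*j^3 - 56.9974*j^2 - 18.3114*j - 10.068)/(4.4521*j^8 + 15.4452*j^7 + 22.0044*j^6 + 25.9048*j^5 + 25.0926*j^4 + 13.902*j^3 + 8.596*j^2 + 2.34*j + 0.2025)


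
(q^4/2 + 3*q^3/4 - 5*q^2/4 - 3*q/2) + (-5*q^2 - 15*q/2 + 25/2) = q^4/2 + 3*q^3/4 - 25*q^2/4 - 9*q + 25/2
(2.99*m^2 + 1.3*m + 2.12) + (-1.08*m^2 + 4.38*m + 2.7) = 1.91*m^2 + 5.68*m + 4.82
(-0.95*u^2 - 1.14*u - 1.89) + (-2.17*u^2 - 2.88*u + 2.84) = -3.12*u^2 - 4.02*u + 0.95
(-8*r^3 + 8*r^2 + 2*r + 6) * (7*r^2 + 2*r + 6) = -56*r^5 + 40*r^4 - 18*r^3 + 94*r^2 + 24*r + 36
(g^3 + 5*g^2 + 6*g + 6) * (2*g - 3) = 2*g^4 + 7*g^3 - 3*g^2 - 6*g - 18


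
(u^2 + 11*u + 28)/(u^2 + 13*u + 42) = (u + 4)/(u + 6)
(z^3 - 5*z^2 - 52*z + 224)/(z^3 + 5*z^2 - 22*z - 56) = (z - 8)/(z + 2)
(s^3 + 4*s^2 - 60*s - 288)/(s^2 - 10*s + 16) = (s^2 + 12*s + 36)/(s - 2)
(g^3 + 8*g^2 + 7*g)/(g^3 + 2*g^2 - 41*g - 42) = g/(g - 6)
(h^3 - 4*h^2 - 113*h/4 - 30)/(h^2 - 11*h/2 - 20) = h + 3/2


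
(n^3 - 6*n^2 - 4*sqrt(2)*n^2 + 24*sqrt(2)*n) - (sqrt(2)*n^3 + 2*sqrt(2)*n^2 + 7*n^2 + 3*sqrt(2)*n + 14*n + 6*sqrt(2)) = -sqrt(2)*n^3 + n^3 - 13*n^2 - 6*sqrt(2)*n^2 - 14*n + 21*sqrt(2)*n - 6*sqrt(2)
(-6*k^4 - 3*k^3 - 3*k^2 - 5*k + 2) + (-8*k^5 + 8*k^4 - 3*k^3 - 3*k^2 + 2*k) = -8*k^5 + 2*k^4 - 6*k^3 - 6*k^2 - 3*k + 2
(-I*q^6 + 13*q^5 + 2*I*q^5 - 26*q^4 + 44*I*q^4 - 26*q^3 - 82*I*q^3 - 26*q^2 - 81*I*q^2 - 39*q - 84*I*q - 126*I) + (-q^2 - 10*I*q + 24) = -I*q^6 + 13*q^5 + 2*I*q^5 - 26*q^4 + 44*I*q^4 - 26*q^3 - 82*I*q^3 - 27*q^2 - 81*I*q^2 - 39*q - 94*I*q + 24 - 126*I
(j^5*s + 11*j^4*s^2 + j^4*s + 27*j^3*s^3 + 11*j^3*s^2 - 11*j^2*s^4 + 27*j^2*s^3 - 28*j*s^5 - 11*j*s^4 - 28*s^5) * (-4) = -4*j^5*s - 44*j^4*s^2 - 4*j^4*s - 108*j^3*s^3 - 44*j^3*s^2 + 44*j^2*s^4 - 108*j^2*s^3 + 112*j*s^5 + 44*j*s^4 + 112*s^5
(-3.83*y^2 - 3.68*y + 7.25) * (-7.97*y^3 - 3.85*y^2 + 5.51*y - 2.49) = 30.5251*y^5 + 44.0751*y^4 - 64.7178*y^3 - 38.6526*y^2 + 49.1107*y - 18.0525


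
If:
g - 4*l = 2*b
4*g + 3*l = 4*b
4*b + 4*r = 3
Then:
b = 3/4 - r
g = 33/38 - 22*r/19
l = 4*r/19 - 3/19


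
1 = 1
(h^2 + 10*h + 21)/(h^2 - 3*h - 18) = (h + 7)/(h - 6)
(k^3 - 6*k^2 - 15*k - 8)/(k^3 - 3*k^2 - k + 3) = (k^2 - 7*k - 8)/(k^2 - 4*k + 3)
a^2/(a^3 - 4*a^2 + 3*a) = a/(a^2 - 4*a + 3)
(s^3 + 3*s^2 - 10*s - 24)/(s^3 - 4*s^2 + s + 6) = (s^2 + 6*s + 8)/(s^2 - s - 2)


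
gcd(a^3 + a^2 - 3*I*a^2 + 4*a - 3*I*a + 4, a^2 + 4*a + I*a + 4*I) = a + I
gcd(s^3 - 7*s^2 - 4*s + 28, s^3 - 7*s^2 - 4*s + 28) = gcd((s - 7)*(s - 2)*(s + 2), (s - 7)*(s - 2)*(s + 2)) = s^3 - 7*s^2 - 4*s + 28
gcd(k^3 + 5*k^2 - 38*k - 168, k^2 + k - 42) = k^2 + k - 42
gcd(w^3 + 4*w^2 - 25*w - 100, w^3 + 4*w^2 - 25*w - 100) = w^3 + 4*w^2 - 25*w - 100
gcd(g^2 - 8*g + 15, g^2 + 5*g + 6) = 1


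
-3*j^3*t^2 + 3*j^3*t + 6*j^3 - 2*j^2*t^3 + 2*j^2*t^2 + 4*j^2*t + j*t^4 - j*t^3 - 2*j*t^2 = (-3*j + t)*(j + t)*(t - 2)*(j*t + j)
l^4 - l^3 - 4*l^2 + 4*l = l*(l - 2)*(l - 1)*(l + 2)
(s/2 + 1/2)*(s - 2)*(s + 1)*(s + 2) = s^4/2 + s^3 - 3*s^2/2 - 4*s - 2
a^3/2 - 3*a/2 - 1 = (a/2 + 1/2)*(a - 2)*(a + 1)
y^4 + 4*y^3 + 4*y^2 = y^2*(y + 2)^2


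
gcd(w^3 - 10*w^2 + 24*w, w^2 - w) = w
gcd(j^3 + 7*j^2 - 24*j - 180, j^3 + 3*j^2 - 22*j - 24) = j + 6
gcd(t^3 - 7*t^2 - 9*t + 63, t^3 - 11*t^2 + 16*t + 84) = t - 7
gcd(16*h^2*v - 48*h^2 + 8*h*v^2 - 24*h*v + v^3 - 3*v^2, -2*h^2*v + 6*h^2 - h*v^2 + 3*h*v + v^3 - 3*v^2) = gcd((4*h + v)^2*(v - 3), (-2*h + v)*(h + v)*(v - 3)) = v - 3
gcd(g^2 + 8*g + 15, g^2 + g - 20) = g + 5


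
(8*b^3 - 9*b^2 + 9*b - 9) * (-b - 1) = -8*b^4 + b^3 + 9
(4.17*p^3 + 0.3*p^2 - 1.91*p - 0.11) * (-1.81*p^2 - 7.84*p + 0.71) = -7.5477*p^5 - 33.2358*p^4 + 4.0658*p^3 + 15.3865*p^2 - 0.4937*p - 0.0781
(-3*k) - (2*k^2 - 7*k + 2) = -2*k^2 + 4*k - 2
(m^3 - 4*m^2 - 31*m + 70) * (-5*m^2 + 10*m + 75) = -5*m^5 + 30*m^4 + 190*m^3 - 960*m^2 - 1625*m + 5250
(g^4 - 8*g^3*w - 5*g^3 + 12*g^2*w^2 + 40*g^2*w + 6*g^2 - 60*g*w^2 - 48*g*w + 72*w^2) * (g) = g^5 - 8*g^4*w - 5*g^4 + 12*g^3*w^2 + 40*g^3*w + 6*g^3 - 60*g^2*w^2 - 48*g^2*w + 72*g*w^2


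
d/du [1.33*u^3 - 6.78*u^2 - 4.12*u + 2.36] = 3.99*u^2 - 13.56*u - 4.12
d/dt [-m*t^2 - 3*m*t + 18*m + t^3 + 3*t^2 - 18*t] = -2*m*t - 3*m + 3*t^2 + 6*t - 18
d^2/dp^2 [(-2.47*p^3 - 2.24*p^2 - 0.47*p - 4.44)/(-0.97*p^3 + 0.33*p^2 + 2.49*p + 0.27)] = (-7.105427357601e-15*p^7 + 5.79652600000001*p^6 + 38.448084*p^5 + 89.452818*p^4 + 14.353152*p^3 - 51.199398*p^2 + 29.69622*p + 53.96031)/(0.912673*p^9 - 0.931491*p^8 - 6.711624*p^7 + 3.984228*p^6 + 17.74737*p^5 - 2.313522*p^4 - 16.557264*p^3 - 5.094252*p^2 - 0.544563*p - 0.019683)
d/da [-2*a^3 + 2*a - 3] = 2 - 6*a^2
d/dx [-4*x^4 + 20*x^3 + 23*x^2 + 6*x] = -16*x^3 + 60*x^2 + 46*x + 6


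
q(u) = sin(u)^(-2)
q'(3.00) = 704.52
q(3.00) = 50.21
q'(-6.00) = -88.03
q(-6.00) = 12.81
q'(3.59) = -22.12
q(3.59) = 5.32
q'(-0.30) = 74.03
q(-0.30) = 11.45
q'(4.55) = -0.34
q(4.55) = 1.03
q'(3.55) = -29.30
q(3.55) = 6.34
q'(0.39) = -33.66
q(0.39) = 6.92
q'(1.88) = 0.70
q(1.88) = 1.10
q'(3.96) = -3.51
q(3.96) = 1.88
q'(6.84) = -11.50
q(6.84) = 3.58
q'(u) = -2*cos(u)/sin(u)^3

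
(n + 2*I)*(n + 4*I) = n^2 + 6*I*n - 8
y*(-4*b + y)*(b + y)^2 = -4*b^3*y - 7*b^2*y^2 - 2*b*y^3 + y^4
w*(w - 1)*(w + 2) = w^3 + w^2 - 2*w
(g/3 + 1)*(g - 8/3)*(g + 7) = g^3/3 + 22*g^2/9 - 17*g/9 - 56/3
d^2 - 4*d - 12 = (d - 6)*(d + 2)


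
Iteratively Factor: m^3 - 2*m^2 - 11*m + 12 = (m - 1)*(m^2 - m - 12) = (m - 1)*(m + 3)*(m - 4)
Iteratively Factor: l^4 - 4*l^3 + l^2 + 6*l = (l + 1)*(l^3 - 5*l^2 + 6*l) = (l - 3)*(l + 1)*(l^2 - 2*l) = (l - 3)*(l - 2)*(l + 1)*(l)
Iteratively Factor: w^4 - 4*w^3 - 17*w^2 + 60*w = (w)*(w^3 - 4*w^2 - 17*w + 60) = w*(w - 3)*(w^2 - w - 20) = w*(w - 3)*(w + 4)*(w - 5)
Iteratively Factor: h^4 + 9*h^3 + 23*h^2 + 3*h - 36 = (h - 1)*(h^3 + 10*h^2 + 33*h + 36) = (h - 1)*(h + 4)*(h^2 + 6*h + 9) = (h - 1)*(h + 3)*(h + 4)*(h + 3)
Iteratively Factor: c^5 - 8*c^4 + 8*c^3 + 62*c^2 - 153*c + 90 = (c - 3)*(c^4 - 5*c^3 - 7*c^2 + 41*c - 30) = (c - 3)*(c + 3)*(c^3 - 8*c^2 + 17*c - 10) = (c - 3)*(c - 1)*(c + 3)*(c^2 - 7*c + 10) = (c - 3)*(c - 2)*(c - 1)*(c + 3)*(c - 5)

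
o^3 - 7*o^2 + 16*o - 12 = (o - 3)*(o - 2)^2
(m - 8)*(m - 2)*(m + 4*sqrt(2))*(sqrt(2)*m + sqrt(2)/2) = sqrt(2)*m^4 - 19*sqrt(2)*m^3/2 + 8*m^3 - 76*m^2 + 11*sqrt(2)*m^2 + 8*sqrt(2)*m + 88*m + 64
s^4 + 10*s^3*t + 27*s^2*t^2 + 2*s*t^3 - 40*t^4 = (s - t)*(s + 2*t)*(s + 4*t)*(s + 5*t)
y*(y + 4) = y^2 + 4*y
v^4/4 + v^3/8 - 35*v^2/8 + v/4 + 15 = (v/4 + 1)*(v - 3)*(v - 5/2)*(v + 2)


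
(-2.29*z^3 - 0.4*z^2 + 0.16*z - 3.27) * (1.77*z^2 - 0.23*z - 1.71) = -4.0533*z^5 - 0.1813*z^4 + 4.2911*z^3 - 5.1407*z^2 + 0.4785*z + 5.5917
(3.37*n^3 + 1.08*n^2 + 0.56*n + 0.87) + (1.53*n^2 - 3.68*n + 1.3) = 3.37*n^3 + 2.61*n^2 - 3.12*n + 2.17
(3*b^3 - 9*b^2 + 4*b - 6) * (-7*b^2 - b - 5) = -21*b^5 + 60*b^4 - 34*b^3 + 83*b^2 - 14*b + 30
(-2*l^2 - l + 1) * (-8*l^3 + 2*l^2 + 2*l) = 16*l^5 + 4*l^4 - 14*l^3 + 2*l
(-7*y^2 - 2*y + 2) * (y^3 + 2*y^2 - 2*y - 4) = -7*y^5 - 16*y^4 + 12*y^3 + 36*y^2 + 4*y - 8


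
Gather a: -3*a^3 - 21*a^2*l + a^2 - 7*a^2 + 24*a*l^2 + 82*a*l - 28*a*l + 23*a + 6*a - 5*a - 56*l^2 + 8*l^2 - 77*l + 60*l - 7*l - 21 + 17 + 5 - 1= -3*a^3 + a^2*(-21*l - 6) + a*(24*l^2 + 54*l + 24) - 48*l^2 - 24*l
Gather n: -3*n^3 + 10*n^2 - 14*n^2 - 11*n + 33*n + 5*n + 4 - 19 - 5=-3*n^3 - 4*n^2 + 27*n - 20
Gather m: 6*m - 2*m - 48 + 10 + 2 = 4*m - 36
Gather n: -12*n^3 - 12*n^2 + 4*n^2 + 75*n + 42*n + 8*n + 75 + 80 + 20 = -12*n^3 - 8*n^2 + 125*n + 175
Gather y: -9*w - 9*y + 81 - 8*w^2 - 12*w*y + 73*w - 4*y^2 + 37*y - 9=-8*w^2 + 64*w - 4*y^2 + y*(28 - 12*w) + 72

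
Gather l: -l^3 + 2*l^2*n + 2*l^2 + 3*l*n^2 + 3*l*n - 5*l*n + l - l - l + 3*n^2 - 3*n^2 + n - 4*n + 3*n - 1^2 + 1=-l^3 + l^2*(2*n + 2) + l*(3*n^2 - 2*n - 1)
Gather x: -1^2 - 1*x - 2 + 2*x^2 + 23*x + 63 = 2*x^2 + 22*x + 60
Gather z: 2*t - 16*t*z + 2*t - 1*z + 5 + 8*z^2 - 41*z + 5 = 4*t + 8*z^2 + z*(-16*t - 42) + 10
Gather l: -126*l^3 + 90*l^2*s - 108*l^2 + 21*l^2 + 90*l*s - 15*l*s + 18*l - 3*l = -126*l^3 + l^2*(90*s - 87) + l*(75*s + 15)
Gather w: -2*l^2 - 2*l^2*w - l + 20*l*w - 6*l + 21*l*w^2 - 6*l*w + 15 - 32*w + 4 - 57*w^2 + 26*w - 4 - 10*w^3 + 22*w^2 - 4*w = -2*l^2 - 7*l - 10*w^3 + w^2*(21*l - 35) + w*(-2*l^2 + 14*l - 10) + 15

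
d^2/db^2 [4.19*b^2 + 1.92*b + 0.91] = 8.38000000000000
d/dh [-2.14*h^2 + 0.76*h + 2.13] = 0.76 - 4.28*h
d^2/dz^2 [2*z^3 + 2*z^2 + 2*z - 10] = 12*z + 4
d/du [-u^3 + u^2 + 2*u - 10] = -3*u^2 + 2*u + 2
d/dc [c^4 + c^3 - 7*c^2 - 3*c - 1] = 4*c^3 + 3*c^2 - 14*c - 3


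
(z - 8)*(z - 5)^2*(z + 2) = z^4 - 16*z^3 + 69*z^2 + 10*z - 400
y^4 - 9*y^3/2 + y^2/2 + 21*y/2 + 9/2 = (y - 3)^2*(y + 1/2)*(y + 1)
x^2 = x^2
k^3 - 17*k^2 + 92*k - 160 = (k - 8)*(k - 5)*(k - 4)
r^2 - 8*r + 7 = (r - 7)*(r - 1)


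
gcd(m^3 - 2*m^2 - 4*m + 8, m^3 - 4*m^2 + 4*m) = m^2 - 4*m + 4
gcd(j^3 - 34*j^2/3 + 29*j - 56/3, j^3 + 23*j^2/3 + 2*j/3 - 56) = j - 7/3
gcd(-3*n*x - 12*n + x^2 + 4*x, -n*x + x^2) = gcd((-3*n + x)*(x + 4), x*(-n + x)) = 1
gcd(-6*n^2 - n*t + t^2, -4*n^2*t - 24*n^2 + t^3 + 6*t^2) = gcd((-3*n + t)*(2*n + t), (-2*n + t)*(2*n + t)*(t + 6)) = 2*n + t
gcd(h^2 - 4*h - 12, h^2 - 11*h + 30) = h - 6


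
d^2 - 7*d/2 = d*(d - 7/2)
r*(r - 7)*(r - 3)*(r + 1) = r^4 - 9*r^3 + 11*r^2 + 21*r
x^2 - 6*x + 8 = (x - 4)*(x - 2)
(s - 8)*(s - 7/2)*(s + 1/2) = s^3 - 11*s^2 + 89*s/4 + 14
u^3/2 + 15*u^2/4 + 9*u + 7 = (u/2 + 1)*(u + 2)*(u + 7/2)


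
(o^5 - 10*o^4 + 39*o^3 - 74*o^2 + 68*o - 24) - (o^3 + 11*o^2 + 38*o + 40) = o^5 - 10*o^4 + 38*o^3 - 85*o^2 + 30*o - 64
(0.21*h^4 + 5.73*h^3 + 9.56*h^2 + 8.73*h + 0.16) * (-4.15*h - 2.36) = -0.8715*h^5 - 24.2751*h^4 - 53.1968*h^3 - 58.7911*h^2 - 21.2668*h - 0.3776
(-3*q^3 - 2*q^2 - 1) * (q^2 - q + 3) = -3*q^5 + q^4 - 7*q^3 - 7*q^2 + q - 3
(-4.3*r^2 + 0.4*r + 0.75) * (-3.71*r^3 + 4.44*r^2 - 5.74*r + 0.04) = 15.953*r^5 - 20.576*r^4 + 23.6755*r^3 + 0.862*r^2 - 4.289*r + 0.03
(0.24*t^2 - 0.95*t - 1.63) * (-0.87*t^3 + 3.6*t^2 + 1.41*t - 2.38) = -0.2088*t^5 + 1.6905*t^4 - 1.6635*t^3 - 7.7787*t^2 - 0.0373000000000001*t + 3.8794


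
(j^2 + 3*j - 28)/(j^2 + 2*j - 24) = (j + 7)/(j + 6)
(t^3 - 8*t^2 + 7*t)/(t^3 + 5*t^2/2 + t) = 2*(t^2 - 8*t + 7)/(2*t^2 + 5*t + 2)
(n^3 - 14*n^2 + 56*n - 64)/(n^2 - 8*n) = n - 6 + 8/n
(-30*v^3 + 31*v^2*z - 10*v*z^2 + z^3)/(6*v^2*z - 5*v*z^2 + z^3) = (-5*v + z)/z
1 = 1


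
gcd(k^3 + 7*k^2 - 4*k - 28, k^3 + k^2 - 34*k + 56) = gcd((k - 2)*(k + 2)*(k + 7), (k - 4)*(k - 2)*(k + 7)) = k^2 + 5*k - 14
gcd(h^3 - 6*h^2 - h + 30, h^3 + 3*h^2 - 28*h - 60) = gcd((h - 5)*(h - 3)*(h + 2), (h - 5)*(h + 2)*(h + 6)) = h^2 - 3*h - 10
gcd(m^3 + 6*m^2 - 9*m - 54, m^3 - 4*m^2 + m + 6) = m - 3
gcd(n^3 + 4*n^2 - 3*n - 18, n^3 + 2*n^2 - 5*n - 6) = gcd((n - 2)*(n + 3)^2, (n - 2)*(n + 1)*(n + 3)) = n^2 + n - 6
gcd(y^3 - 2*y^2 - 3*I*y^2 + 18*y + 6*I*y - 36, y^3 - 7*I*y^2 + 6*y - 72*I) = y^2 - 3*I*y + 18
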